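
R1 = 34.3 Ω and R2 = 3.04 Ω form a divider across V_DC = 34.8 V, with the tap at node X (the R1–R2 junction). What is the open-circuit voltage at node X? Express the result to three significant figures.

V_th ≈ 2.83 V

Open-circuit (no load on X): V_th = V_DC · R2/(R1 + R2) = 34.8 × 3.04/(34.30 + 3.04) = 2.833 V.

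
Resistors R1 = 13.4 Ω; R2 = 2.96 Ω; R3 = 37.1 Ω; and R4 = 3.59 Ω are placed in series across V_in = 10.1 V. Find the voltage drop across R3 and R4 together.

V ≈ 7.20 V

Total series resistance ΣR = 13.4 + 2.96 + 37.1 + 3.59 = 57.05 Ω.
R_{R3..R4} = 37.1 + 3.59 = 40.69 Ω.
V = V_in · R/ΣR = 10.1 × 0.7132 = 7.204 V.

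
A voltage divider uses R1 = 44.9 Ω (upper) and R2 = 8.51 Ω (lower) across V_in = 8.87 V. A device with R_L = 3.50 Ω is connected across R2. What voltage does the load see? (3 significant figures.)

First combine the lower leg with the load: R2 ‖ R_L = 2.480 Ω.
Now apply the divider: V_out = 8.87 × 0.05234 = 0.4643 V.

V_out ≈ 0.464 V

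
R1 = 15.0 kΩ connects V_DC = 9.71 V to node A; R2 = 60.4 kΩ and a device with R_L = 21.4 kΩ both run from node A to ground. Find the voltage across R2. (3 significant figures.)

The load sits in parallel with R2, giving an effective lower resistance R2' = R2·R_L/(R2+R_L) = 15.80 kΩ.
Then V_out = V_DC · R2'/(R1 + R2') = 9.71 × 15.80/30.80 = 4.981 V.
(Unloaded it would be 7.78 V; the load pulls it down.)

V_out ≈ 4.98 V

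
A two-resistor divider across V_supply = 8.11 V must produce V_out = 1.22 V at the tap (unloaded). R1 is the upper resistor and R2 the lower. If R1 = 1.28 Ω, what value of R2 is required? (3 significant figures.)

Required fraction k = V_out/V_supply = 0.1504.
R2 = R1 · 0.1504/(1 − 0.1504) = 0.2266 Ω.

R2 ≈ 0.227 Ω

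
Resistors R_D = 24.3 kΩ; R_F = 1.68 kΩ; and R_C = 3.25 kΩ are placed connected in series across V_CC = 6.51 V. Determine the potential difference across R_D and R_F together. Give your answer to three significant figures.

V ≈ 5.79 V

ΣR = 24.3 + 1.68 + 3.25 = 29.23 kΩ.
R_{R_D..R_F} = 24.3 + 1.68 = 25.98 kΩ.
By the voltage-divider rule, V = 6.51 × 25.98/29.23 = 5.786 V.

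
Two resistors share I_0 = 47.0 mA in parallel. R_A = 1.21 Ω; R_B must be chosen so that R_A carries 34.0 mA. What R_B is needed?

R_B ≈ 3.16 Ω

In a two-way split, I_A/I_0 = R_B/(R_A + R_B).
34.0/47.0 = R_B/(R_A + R_B) → R_B = R_A · (0.7234)/(1 − 0.7234) = 1.21 × 2.615 = 3.165 Ω.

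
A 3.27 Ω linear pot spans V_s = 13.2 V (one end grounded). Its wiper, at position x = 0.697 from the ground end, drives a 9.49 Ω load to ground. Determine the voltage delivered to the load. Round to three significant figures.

Split the track: R_lower = x·R_p = 2.279 Ω, R_upper = (1−x)·R_p = 0.9908 Ω.
(x·R_p) ‖ R_L = 1.838 Ω.
V_out = 13.2 × 1.838/(0.9908 + 1.838) = 8.576 V.
(Unloaded: V_out = x·V_s = 9.20 V.)

V_out ≈ 8.58 V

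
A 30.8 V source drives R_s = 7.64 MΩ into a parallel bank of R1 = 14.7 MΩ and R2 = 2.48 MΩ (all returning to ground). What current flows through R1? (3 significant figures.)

Parallel bank: R_p = 1/(1/14.7 + 1/2.48) = 2.122 MΩ.
Node voltage V_A = V_CC · R_p/(R_s + R_p) = 30.8 × 0.2174 = 6.695 V.
Branch current I = V_A/R1 = 6.695/14.7 = 0.4554 µA.

I ≈ 0.455 µA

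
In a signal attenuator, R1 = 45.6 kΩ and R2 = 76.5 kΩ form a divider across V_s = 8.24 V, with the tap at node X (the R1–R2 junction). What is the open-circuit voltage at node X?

V_th ≈ 5.16 V

With X open, the divider is unloaded: V_th = 8.24 × 76.5/122.1 = 5.163 V.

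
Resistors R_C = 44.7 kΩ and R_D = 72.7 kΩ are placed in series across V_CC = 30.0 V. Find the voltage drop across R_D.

Series total: ΣR = 44.7 + 72.7 = 117.4 kΩ.
Voltage divider: V = V_CC · (72.70 / 117.4) = 30.0 × 0.6193 = 18.58 V.

V ≈ 18.6 V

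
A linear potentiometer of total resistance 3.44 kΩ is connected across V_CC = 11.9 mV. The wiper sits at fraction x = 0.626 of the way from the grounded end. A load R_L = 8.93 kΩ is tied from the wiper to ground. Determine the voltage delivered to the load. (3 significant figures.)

The pot divides into 1.287 kΩ above the wiper and 2.153 kΩ below.
(x·R_p) ‖ R_L = 1.735 kΩ.
Then V_out = V_CC · 1.735/(1.287 + 1.735) = 6.833 mV.

V_out ≈ 6.83 mV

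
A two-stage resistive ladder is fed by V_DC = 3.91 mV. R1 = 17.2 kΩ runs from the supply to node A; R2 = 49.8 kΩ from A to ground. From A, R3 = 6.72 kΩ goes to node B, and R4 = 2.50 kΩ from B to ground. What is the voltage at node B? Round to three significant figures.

Node A sees R2 in parallel with the series input of stage 2, R3 + R4 = 9.220 kΩ.
Effective lower resistance at A: R2 ‖ 9.220 = 7.780 kΩ.
So V_A = 3.91 × 0.3114 = 1.218 mV.
V_B = V_A × 0.2711 = 0.3302 mV.

V_B ≈ 0.330 mV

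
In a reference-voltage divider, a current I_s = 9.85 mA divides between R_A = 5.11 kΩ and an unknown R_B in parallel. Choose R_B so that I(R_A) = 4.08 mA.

R_B ≈ 3.61 kΩ

Two-branch current divider: I_A = I_s · R_B/(R_A + R_B).
4.08/9.85 = R_B/(R_A + R_B) → R_B = R_A · (0.4142)/(1 − 0.4142) = 5.11 × 0.7071 = 3.613 kΩ.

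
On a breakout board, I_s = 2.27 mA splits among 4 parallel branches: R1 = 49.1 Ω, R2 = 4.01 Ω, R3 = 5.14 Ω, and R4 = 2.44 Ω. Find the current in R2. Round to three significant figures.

Conductances: ΣG = 1/49.1 + 1/4.01 + 1/5.14 + 1/2.44 = 0.8741 (1/Ω).
By the current-divider rule, I = I_s · G_k/ΣG = 2.27 × 0.2853 = 0.6476 mA.

I ≈ 0.648 mA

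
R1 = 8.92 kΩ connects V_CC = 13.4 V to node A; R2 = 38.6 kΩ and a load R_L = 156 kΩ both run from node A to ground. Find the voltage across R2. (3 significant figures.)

V_out ≈ 10.4 V

R2 ‖ R_L = (38.6 × 156)/(38.6 + 156) = 30.94 kΩ.
Now apply the divider: V_out = 13.4 × 0.7762 = 10.40 V.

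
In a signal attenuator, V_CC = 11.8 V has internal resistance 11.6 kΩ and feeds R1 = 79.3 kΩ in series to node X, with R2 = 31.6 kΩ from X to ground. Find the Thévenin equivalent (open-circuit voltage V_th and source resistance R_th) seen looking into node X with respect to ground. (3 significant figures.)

R1' = 11.6 + 79.3 = 90.90 kΩ (source resistance + R1).
Open-circuit (no load on X): V_th = V_CC · R2/(R1' + R2) = 11.8 × 31.6/(90.90 + 31.6) = 3.044 V.
With V_CC suppressed (replaced by a short), R_th = R1' ‖ R2 = (90.90 × 31.6)/(90.90 + 31.6) = 23.45 kΩ.

V_th ≈ 3.04 V, R_th ≈ 23.4 kΩ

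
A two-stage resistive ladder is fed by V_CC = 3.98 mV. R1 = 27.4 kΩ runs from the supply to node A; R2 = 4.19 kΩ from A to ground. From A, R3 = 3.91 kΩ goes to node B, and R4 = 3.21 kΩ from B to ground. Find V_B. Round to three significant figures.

The second stage (R3 + R4 = 7.120 kΩ) loads node A in parallel with R2.
Effective lower resistance at A: R2 ‖ 7.120 = 2.638 kΩ.
So V_A = 3.98 × 0.08781 = 0.3495 mV.
V_B = V_A × 0.4508 = 0.1576 mV.

V_B ≈ 0.158 mV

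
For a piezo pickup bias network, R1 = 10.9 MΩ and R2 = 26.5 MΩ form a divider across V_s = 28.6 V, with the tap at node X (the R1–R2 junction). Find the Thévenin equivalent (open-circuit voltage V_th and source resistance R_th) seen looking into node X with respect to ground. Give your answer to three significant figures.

V_th ≈ 20.3 V, R_th ≈ 7.72 MΩ

V_th is the unloaded tap voltage: V_s · R2/(R1+R2) = 28.6 × 0.7086 = 20.26 V.
Looking into X with the source shorted: R_th = R1·R2/(R1+R2) = 10.90 × 26.5/37.40 = 7.723 MΩ.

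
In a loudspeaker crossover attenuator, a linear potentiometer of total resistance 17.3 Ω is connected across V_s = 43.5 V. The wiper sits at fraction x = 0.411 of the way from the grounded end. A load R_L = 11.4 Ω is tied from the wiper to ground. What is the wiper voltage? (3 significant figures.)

Lower segment x·R_p = 7.110 Ω; upper segment (1−x)·R_p = 10.19 Ω.
Lower segment in parallel with the load: 7.110 ‖ 11.4 = 4.379 Ω.
V_out = 43.5 × 4.379/(10.19 + 4.379) = 13.08 V.

V_out ≈ 13.1 V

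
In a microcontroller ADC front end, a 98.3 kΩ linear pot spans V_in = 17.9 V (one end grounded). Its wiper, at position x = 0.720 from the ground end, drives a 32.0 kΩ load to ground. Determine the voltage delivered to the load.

Split the track: R_lower = x·R_p = 70.78 kΩ, R_upper = (1−x)·R_p = 27.52 kΩ.
(x·R_p) ‖ R_L = 22.04 kΩ.
Then V_out = V_in · 22.04/(27.52 + 22.04) = 7.959 V.
(Unloaded: V_out = x·V_in = 12.9 V.)

V_out ≈ 7.96 V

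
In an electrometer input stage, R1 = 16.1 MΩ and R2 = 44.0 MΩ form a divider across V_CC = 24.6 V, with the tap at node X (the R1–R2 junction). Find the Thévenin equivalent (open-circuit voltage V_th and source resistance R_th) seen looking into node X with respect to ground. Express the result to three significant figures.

V_th ≈ 18.0 V, R_th ≈ 11.8 MΩ

V_th is the unloaded tap voltage: V_CC · R2/(R1+R2) = 24.6 × 0.7321 = 18.01 V.
With V_CC suppressed (replaced by a short), R_th = R1 ‖ R2 = (16.10 × 44.0)/(16.10 + 44.0) = 11.79 MΩ.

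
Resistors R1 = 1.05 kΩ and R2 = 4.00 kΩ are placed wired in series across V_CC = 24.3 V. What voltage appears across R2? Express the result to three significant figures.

V ≈ 19.2 V

ΣR = 1.05 + 4.00 = 5.050 kΩ.
Voltage divider: V = V_CC · (4.000 / 5.050) = 24.3 × 0.7921 = 19.25 V.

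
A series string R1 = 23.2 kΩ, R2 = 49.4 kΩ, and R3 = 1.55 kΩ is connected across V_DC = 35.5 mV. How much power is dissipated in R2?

Series current I = V_DC/ΣR = 35.5/74.15 = 0.4788 µA.
V(R2) = I·R = 23.65 mV; P = V·I = 23.65 × 0.4788 = 11.32 nW.

P ≈ 11.3 nW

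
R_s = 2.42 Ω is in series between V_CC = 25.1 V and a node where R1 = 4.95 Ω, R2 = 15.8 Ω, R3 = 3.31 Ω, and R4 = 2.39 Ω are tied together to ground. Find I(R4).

Parallel bank: R_p = 1/(1/4.95 + 1/15.8 + 1/3.31 + 1/2.39) = 1.014 Ω.
V_A by voltage divider: V_A = 25.1 × 1.014/(2.42 + 1.014) = 7.413 V.
I(R4) = V_A / R4 = 7.413/2.39 = 3.102 A.

I ≈ 3.10 A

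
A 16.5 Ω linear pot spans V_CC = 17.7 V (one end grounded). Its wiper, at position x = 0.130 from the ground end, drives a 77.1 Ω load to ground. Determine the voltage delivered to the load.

Split the track: R_lower = x·R_p = 2.145 Ω, R_upper = (1−x)·R_p = 14.36 Ω.
(x·R_p) ‖ R_L = 2.087 Ω.
Loaded-divider output: V_out = 17.7 × 0.1269 = 2.247 V.

V_out ≈ 2.25 V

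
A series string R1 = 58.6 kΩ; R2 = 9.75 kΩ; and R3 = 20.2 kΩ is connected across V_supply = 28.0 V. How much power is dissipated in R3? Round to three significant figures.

Series current I = V_supply/ΣR = 28.0/88.55 = 0.3162 mA.
P = I²R = 0.09999 × 20.2 = 2.020 mW.

P ≈ 2.02 mW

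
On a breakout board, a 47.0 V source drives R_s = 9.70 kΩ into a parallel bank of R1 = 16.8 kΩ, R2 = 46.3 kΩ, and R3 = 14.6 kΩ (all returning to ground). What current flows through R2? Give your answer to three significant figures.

Combine the parallel branches: R_p = (1/16.8 + 1/46.3 + 1/14.6)⁻¹ = 6.684 kΩ.
Node voltage V_A = V_s · R_p/(R_s + R_p) = 47.0 × 0.4080 = 19.17 V.
I(R2) = V_A / R2 = 19.17/46.3 = 0.4141 mA.
(Equivalently: I_total = 2.869 mA, then current-divider fraction G_k/ΣG = 0.1444.)

I ≈ 0.414 mA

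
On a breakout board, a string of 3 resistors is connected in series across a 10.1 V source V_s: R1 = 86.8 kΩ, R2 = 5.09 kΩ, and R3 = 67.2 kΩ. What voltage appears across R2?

V ≈ 0.323 V

ΣR = 86.8 + 5.09 + 67.2 = 159.1 kΩ.
V = V_s · R/ΣR = 10.1 × 0.03199 = 0.3231 V.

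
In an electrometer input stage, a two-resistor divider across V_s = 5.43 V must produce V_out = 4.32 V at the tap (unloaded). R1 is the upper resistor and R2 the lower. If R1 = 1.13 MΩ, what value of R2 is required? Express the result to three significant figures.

The divider ratio is R2/(R1+R2) = 4.32/5.43 = 0.7956.
R2 = R1 · 0.7956/(1 − 0.7956) = 4.398 MΩ.

R2 ≈ 4.40 MΩ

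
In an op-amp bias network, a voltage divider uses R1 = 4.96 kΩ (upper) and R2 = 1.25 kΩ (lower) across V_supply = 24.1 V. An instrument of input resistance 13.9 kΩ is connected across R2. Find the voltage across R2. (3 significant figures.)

R2 ‖ R_L = (1.25 × 13.9)/(1.25 + 13.9) = 1.147 kΩ.
Now apply the divider: V_out = 24.1 × 0.1878 = 4.526 V.

V_out ≈ 4.53 V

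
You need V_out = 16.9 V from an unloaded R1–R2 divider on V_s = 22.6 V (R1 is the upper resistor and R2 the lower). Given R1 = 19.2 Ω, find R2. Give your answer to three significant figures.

V_out/V_s = R2/(R1+R2) = 0.7478.
So R2 = R1 · V_out/(V_s − V_out) = 19.2 × 16.9/(22.6 − 16.9) = 19.2 × 2.965 = 56.93 Ω.

R2 ≈ 56.9 Ω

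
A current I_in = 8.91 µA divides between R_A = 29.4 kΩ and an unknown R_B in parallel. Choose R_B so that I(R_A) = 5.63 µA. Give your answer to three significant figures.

In a two-way split, I_A/I_in = R_B/(R_A + R_B).
5.63/8.91 = R_B/(R_A + R_B) → R_B = R_A · (0.6319)/(1 − 0.6319) = 29.4 × 1.716 = 50.46 kΩ.

R_B ≈ 50.5 kΩ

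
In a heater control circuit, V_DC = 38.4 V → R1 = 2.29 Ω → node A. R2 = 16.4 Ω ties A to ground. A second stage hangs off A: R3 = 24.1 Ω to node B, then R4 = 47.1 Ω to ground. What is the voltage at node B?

The second stage (R3 + R4 = 71.20 Ω) loads node A in parallel with R2.
R2 ‖ (R3+R4) = 13.33 Ω.
So V_A = 38.4 × 0.8534 = 32.77 V.
Then the unloaded second divider: V_B = V_A × R4/(R3+R4) = 32.77 × 0.6615 = 21.68 V.

V_B ≈ 21.7 V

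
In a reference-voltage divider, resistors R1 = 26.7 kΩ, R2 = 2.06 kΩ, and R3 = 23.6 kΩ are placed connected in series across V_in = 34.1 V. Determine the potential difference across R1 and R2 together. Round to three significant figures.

Series total: ΣR = 26.7 + 2.06 + 23.6 = 52.36 kΩ.
R_{R1..R2} = 26.7 + 2.06 = 28.76 kΩ.
V = V_in · R/ΣR = 34.1 × 0.5493 = 18.73 V.

V ≈ 18.7 V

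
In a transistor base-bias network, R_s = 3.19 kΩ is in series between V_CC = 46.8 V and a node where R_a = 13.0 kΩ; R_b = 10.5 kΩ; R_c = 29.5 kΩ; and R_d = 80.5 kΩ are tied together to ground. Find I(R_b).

I ≈ 2.63 mA

Parallel bank: R_p = 1/(1/13.0 + 1/10.5 + 1/29.5 + 1/80.5) = 4.577 kΩ.
Node voltage V_A = V_CC · R_p/(R_s + R_p) = 46.8 × 0.5893 = 27.58 V.
I(R_b) = V_A / R_b = 27.58/10.5 = 2.627 mA.
(Equivalently: I_total = 6.025 mA, then current-divider fraction G_k/ΣG = 0.4359.)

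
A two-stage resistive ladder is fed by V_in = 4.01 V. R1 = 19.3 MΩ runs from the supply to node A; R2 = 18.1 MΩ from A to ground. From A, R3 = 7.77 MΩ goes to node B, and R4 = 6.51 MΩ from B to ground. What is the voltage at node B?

V_B ≈ 0.535 V

The second stage (R3 + R4 = 14.28 MΩ) loads node A in parallel with R2.
Effective lower resistance at A: R2 ‖ 14.28 = 7.982 MΩ.
So V_A = 4.01 × 0.2926 = 1.173 V.
Then the unloaded second divider: V_B = V_A × R4/(R3+R4) = 1.173 × 0.4559 = 0.5349 V.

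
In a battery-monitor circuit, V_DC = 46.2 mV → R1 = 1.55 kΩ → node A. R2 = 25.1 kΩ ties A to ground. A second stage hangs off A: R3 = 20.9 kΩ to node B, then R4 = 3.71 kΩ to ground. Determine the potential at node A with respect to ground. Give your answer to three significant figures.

Node A sees R2 in parallel with the series input of stage 2, R3 + R4 = 24.61 kΩ.
Effective lower resistance at A: R2 ‖ 24.61 = 12.43 kΩ.
First divider: V_A = V_DC · 12.43/(1.55 + 12.43) = 41.08 mV.

V_A ≈ 41.1 mV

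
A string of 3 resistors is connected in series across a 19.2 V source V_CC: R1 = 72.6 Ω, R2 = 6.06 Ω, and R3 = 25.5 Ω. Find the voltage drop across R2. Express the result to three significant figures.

Total series resistance ΣR = 72.6 + 6.06 + 25.5 = 104.2 Ω.
V = V_CC · R/ΣR = 19.2 × 0.05818 = 1.117 V.

V ≈ 1.12 V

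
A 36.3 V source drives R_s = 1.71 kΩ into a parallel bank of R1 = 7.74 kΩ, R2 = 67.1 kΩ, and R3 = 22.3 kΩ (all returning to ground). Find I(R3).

I ≈ 1.23 mA

Equivalent of the parallel group: R_p = 5.293 kΩ.
V_A = 36.3 × 5.293/7.003 = 27.44 V.
Branch current I = V_A/R3 = 27.44/22.3 = 1.230 mA.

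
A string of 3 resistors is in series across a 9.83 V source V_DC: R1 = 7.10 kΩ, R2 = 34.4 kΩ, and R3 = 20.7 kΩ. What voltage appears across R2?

Total series resistance ΣR = 7.10 + 34.4 + 20.7 = 62.20 kΩ.
Voltage divider: V = V_DC · (34.40 / 62.20) = 9.83 × 0.5531 = 5.437 V.

V ≈ 5.44 V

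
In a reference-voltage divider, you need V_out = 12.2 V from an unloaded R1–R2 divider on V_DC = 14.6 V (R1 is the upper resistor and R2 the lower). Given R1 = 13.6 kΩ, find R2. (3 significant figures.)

R2 ≈ 69.1 kΩ

V_out/V_DC = R2/(R1+R2) = 0.8356.
R2 = R1 · 0.8356/(1 − 0.8356) = 69.13 kΩ.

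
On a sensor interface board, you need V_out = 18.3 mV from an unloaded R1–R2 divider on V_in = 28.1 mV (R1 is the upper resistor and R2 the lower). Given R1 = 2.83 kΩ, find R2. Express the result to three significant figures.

R2 ≈ 5.28 kΩ

Required fraction k = V_out/V_in = 0.6512.
So R2 = R1 · V_out/(V_in − V_out) = 2.83 × 18.3/(28.1 − 18.3) = 2.83 × 1.867 = 5.285 kΩ.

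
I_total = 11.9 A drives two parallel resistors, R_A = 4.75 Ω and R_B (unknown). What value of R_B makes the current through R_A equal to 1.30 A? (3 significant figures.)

R_B ≈ 0.583 Ω

Two-branch current divider: I_A = I_total · R_B/(R_A + R_B).
1.30/11.9 = R_B/(R_A + R_B) → R_B = R_A · (0.1092)/(1 − 0.1092) = 4.75 × 0.1226 = 0.5825 Ω.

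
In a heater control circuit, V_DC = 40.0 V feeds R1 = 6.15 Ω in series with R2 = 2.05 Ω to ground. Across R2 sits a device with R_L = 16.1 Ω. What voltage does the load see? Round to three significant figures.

V_out ≈ 9.13 V

The load sits in parallel with R2, giving an effective lower resistance R2' = R2·R_L/(R2+R_L) = 1.818 Ω.
Voltage divider with the loaded lower leg: V_out = 40.0 × 1.818/(6.15 + 1.818) = 40.0 × 0.2282 = 9.128 V.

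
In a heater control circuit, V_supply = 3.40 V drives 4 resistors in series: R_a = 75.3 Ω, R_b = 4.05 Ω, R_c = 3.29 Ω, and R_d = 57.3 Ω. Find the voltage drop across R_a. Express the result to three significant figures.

V ≈ 1.83 V

ΣR = 75.3 + 4.05 + 3.29 + 57.3 = 139.9 Ω.
V = V_supply · R/ΣR = 3.40 × 0.5381 = 1.829 V.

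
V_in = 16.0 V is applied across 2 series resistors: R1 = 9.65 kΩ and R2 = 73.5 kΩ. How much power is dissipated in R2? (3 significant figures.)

ΣR = 83.15 kΩ → I = 16.0/83.15 = 0.1924 mA.
P = I²R = 0.03703 × 73.5 = 2.721 mW.

P ≈ 2.72 mW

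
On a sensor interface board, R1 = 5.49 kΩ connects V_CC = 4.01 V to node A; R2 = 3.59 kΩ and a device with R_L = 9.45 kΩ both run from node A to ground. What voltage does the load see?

V_out ≈ 1.29 V

First combine the lower leg with the load: R2 ‖ R_L = 2.602 kΩ.
Now apply the divider: V_out = 4.01 × 0.3215 = 1.289 V.
(Unloaded it would be 1.59 V; the load pulls it down.)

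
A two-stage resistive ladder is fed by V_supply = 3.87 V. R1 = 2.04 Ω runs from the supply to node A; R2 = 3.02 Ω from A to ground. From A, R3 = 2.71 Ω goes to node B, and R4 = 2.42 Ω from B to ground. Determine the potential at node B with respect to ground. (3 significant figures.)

Node A sees R2 in parallel with the series input of stage 2, R3 + R4 = 5.130 Ω.
R2 ‖ (R3+R4) = 1.901 Ω.
First divider: V_A = V_supply · 1.901/(2.04 + 1.901) = 1.867 V.
Stage 2 is unloaded, so V_B = V_A · R4/(R3+R4) = 1.867 × 2.42/5.130 = 0.8806 V.

V_B ≈ 0.881 V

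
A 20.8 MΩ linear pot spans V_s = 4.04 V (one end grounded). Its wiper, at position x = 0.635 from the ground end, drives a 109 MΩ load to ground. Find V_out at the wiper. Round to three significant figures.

V_out ≈ 2.46 V

The pot divides into 7.592 MΩ above the wiper and 13.21 MΩ below.
R_L loads the lower segment: effective lower R = 11.78 MΩ.
V_out = 4.04 × 11.78/(7.592 + 11.78) = 2.457 V.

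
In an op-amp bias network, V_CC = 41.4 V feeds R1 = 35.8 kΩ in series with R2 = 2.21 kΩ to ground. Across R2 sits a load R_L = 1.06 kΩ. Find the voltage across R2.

V_out ≈ 0.812 V

First combine the lower leg with the load: R2 ‖ R_L = 0.7164 kΩ.
Then V_out = V_CC · R2'/(R1 + R2') = 41.4 × 0.7164/36.52 = 0.8122 V.
(Unloaded it would be 2.41 V; the load pulls it down.)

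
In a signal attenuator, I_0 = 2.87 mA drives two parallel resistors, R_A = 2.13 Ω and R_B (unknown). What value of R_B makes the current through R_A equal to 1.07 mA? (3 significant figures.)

R_B ≈ 1.27 Ω

Two-branch current divider: I_A = I_0 · R_B/(R_A + R_B).
1.07/2.87 = R_B/(R_A + R_B) → R_B = R_A · (0.3728)/(1 − 0.3728) = 2.13 × 0.5944 = 1.266 Ω.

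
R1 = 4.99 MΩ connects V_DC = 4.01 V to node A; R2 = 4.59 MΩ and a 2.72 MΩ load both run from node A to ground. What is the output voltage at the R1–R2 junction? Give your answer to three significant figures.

First combine the lower leg with the load: R2 ‖ R_L = 1.708 MΩ.
Voltage divider with the loaded lower leg: V_out = 4.01 × 1.708/(4.99 + 1.708) = 4.01 × 0.2550 = 1.023 V.
(Unloaded it would be 1.92 V; the load pulls it down.)

V_out ≈ 1.02 V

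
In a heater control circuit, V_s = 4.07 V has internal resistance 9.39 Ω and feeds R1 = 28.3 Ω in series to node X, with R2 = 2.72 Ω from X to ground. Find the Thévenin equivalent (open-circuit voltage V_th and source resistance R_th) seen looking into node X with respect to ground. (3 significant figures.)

V_th ≈ 0.274 V, R_th ≈ 2.54 Ω

R1' = 9.39 + 28.3 = 37.69 Ω (source resistance + R1).
Open-circuit (no load on X): V_th = V_s · R2/(R1' + R2) = 4.07 × 2.72/(37.69 + 2.72) = 0.2740 V.
Looking into X with the source shorted: R_th = R1'·R2/(R1'+R2) = 37.69 × 2.72/40.41 = 2.537 Ω.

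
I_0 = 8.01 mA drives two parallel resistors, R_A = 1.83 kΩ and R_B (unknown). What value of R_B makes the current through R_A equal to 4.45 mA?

The fraction through R_A equals R_B/(R_A+R_B).
With f = 0.5556, R_B = R_A · f/(1−f) = 1.83 × 1.250 = 2.288 kΩ.

R_B ≈ 2.29 kΩ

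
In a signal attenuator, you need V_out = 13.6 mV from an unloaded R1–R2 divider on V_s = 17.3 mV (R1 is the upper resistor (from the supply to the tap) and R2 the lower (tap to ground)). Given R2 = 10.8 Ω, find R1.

V_out/V_s = R2/(R1+R2) = 0.7861.
R1 = R2·(1/k − 1) = 10.8 × 0.2721 = 2.938 Ω.

R1 ≈ 2.94 Ω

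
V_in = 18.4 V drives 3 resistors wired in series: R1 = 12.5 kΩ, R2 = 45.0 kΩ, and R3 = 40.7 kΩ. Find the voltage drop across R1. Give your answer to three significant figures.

Series total: ΣR = 12.5 + 45.0 + 40.7 = 98.20 kΩ.
By the voltage-divider rule, V = 18.4 × 12.50/98.20 = 2.342 V.

V ≈ 2.34 V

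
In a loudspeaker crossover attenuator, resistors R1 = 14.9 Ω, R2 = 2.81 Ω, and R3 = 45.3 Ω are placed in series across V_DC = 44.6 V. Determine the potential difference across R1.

Series total: ΣR = 14.9 + 2.81 + 45.3 = 63.01 Ω.
V = V_DC · R/ΣR = 44.6 × 0.2365 = 10.55 V.

V ≈ 10.5 V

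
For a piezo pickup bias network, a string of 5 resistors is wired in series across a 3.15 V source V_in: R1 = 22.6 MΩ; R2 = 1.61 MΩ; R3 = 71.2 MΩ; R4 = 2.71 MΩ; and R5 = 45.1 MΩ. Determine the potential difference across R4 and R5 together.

ΣR = 22.6 + 1.61 + 71.2 + 2.71 + 45.1 = 143.2 MΩ.
R_{R4..R5} = 2.71 + 45.1 = 47.81 MΩ.
By the voltage-divider rule, V = 3.15 × 47.81/143.2 = 1.052 V.

V ≈ 1.05 V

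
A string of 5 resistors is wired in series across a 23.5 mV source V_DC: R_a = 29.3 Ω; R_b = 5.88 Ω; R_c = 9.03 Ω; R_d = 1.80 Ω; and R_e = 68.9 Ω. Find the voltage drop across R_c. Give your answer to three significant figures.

ΣR = 29.3 + 5.88 + 9.03 + 1.80 + 68.9 = 114.9 Ω.
Voltage divider: V = V_DC · (9.030 / 114.9) = 23.5 × 0.07858 = 1.847 mV.

V ≈ 1.85 mV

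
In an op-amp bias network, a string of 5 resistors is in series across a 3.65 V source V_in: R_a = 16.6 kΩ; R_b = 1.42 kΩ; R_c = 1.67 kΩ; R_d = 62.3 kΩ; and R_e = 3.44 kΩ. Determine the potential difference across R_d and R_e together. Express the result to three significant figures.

V ≈ 2.81 V

Series total: ΣR = 16.6 + 1.42 + 1.67 + 62.3 + 3.44 = 85.43 kΩ.
R_{R_d..R_e} = 62.3 + 3.44 = 65.74 kΩ.
By the voltage-divider rule, V = 3.65 × 65.74/85.43 = 2.809 V.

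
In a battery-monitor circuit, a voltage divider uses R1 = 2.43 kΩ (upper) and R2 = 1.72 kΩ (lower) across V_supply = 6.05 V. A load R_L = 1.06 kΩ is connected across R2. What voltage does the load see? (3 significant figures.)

First combine the lower leg with the load: R2 ‖ R_L = 0.6558 kΩ.
Then V_out = V_supply · R2'/(R1 + R2') = 6.05 × 0.6558/3.086 = 1.286 V.
(Unloaded it would be 2.51 V; the load pulls it down.)

V_out ≈ 1.29 V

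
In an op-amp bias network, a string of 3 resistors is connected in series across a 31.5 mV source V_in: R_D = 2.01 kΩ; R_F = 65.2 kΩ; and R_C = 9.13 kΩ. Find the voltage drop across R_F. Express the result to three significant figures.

Series total: ΣR = 2.01 + 65.2 + 9.13 = 76.34 kΩ.
Voltage divider: V = V_in · (65.20 / 76.34) = 31.5 × 0.8541 = 26.90 mV.

V ≈ 26.9 mV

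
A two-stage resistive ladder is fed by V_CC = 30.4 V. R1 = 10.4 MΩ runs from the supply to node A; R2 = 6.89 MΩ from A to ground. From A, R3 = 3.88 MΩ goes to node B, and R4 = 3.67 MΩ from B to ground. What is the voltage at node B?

V_B ≈ 3.80 V

Node A sees R2 in parallel with the series input of stage 2, R3 + R4 = 7.550 MΩ.
R2 ‖ (R3+R4) = 3.602 MΩ.
So V_A = 30.4 × 0.2573 = 7.821 V.
Then the unloaded second divider: V_B = V_A × R4/(R3+R4) = 7.821 × 0.4861 = 3.802 V.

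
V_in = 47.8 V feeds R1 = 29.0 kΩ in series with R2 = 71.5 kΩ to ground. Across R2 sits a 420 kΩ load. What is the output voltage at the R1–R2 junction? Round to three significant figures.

V_out ≈ 32.4 V

First combine the lower leg with the load: R2 ‖ R_L = 61.10 kΩ.
Voltage divider with the loaded lower leg: V_out = 47.8 × 61.10/(29.0 + 61.10) = 47.8 × 0.6781 = 32.41 V.
(Unloaded it would be 34.0 V; the load pulls it down.)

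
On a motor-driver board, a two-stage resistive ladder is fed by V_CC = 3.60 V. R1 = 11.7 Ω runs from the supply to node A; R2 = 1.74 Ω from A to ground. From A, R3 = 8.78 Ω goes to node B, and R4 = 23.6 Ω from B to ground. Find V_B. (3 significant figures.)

The second stage (R3 + R4 = 32.38 Ω) loads node A in parallel with R2.
R2 ‖ (R3+R4) = 1.651 Ω.
V_A = 3.60 × 1.651/(11.7 + 1.651) = 0.4452 V.
V_B = V_A × 0.7288 = 0.3245 V.

V_B ≈ 0.325 V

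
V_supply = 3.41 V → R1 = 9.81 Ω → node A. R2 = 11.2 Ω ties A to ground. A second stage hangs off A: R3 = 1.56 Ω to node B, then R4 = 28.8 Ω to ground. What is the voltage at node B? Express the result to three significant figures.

V_B ≈ 1.47 V

Node A sees R2 in parallel with the series input of stage 2, R3 + R4 = 30.36 Ω.
Effective lower resistance at A: R2 ‖ 30.36 = 8.182 Ω.
So V_A = 3.41 × 0.4547 = 1.551 V.
Then the unloaded second divider: V_B = V_A × R4/(R3+R4) = 1.551 × 0.9486 = 1.471 V.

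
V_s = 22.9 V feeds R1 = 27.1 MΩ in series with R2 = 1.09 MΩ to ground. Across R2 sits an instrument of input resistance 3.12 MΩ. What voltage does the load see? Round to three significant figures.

First combine the lower leg with the load: R2 ‖ R_L = 0.8078 MΩ.
Then V_out = V_s · R2'/(R1 + R2') = 22.9 × 0.8078/27.91 = 0.6628 V.

V_out ≈ 0.663 V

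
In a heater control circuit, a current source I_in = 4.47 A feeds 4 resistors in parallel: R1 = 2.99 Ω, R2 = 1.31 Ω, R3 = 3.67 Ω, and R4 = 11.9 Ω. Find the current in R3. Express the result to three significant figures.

I ≈ 0.837 A

Conductances: ΣG = 1/2.99 + 1/1.31 + 1/3.67 + 1/11.9 = 1.454 (1/Ω).
R3 takes the fraction G_k/ΣG = 0.2725/1.454 = 0.1874, so I = 4.47 × 0.1874 = 0.8375 A.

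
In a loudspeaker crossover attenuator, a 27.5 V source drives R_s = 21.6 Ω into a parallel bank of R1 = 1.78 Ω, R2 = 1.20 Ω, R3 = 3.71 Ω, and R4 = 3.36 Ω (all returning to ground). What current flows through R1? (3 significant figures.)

I ≈ 0.356 A

Combine the parallel branches: R_p = (1/1.78 + 1/1.20 + 1/3.71 + 1/3.36)⁻¹ = 0.5096 Ω.
V_A by voltage divider: V_A = 27.5 × 0.5096/(21.6 + 0.5096) = 0.6339 V.
I(R1) = V_A / R1 = 0.6339/1.78 = 0.3561 A.
(Equivalently: I_total = 1.244 A, then current-divider fraction G_k/ΣG = 0.2863.)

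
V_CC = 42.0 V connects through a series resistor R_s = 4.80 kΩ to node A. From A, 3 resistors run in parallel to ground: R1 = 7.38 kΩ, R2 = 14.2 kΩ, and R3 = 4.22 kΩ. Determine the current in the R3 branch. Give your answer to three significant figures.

I ≈ 3.18 mA

Equivalent of the parallel group: R_p = 2.258 kΩ.
V_A by voltage divider: V_A = 42.0 × 2.258/(4.80 + 2.258) = 13.44 V.
Branch current I = V_A/R3 = 13.44/4.22 = 3.184 mA.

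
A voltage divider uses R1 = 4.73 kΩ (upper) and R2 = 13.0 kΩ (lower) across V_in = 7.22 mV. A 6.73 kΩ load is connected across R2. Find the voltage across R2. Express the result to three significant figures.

R2 ‖ R_L = (13.0 × 6.73)/(13.0 + 6.73) = 4.434 kΩ.
Voltage divider with the loaded lower leg: V_out = 7.22 × 4.434/(4.73 + 4.434) = 7.22 × 0.4839 = 3.494 mV.

V_out ≈ 3.49 mV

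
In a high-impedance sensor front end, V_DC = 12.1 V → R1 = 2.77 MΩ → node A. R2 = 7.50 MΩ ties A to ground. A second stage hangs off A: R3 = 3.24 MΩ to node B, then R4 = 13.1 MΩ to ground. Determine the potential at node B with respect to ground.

V_B ≈ 6.30 V

Node A sees R2 in parallel with the series input of stage 2, R3 + R4 = 16.34 MΩ.
Effective lower resistance at A: R2 ‖ 16.34 = 5.141 MΩ.
V_A = 12.1 × 5.141/(2.77 + 5.141) = 7.863 V.
Stage 2 is unloaded, so V_B = V_A · R4/(R3+R4) = 7.863 × 13.1/16.34 = 6.304 V.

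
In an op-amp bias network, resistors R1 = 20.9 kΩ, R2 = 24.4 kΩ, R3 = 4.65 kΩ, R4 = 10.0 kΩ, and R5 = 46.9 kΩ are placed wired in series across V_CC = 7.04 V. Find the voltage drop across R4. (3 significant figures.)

ΣR = 20.9 + 24.4 + 4.65 + 10.0 + 46.9 = 106.8 kΩ.
V = V_CC · R/ΣR = 7.04 × 0.09359 = 0.6589 V.

V ≈ 0.659 V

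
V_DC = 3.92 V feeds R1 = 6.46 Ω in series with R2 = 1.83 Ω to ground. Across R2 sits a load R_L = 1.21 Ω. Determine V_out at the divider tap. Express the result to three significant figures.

V_out ≈ 0.397 V

First combine the lower leg with the load: R2 ‖ R_L = 0.7284 Ω.
Voltage divider with the loaded lower leg: V_out = 3.92 × 0.7284/(6.46 + 0.7284) = 3.92 × 0.1013 = 0.3972 V.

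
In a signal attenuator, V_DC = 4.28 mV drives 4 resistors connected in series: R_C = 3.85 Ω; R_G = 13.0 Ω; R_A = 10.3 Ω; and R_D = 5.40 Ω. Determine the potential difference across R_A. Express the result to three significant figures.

ΣR = 3.85 + 13.0 + 10.3 + 5.40 = 32.55 Ω.
Voltage divider: V = V_DC · (10.30 / 32.55) = 4.28 × 0.3164 = 1.354 mV.

V ≈ 1.35 mV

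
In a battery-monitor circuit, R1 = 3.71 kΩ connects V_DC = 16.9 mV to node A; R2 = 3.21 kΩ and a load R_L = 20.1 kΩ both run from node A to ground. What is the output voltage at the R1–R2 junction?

First combine the lower leg with the load: R2 ‖ R_L = 2.768 kΩ.
Then V_out = V_DC · R2'/(R1 + R2') = 16.9 × 2.768/6.478 = 7.221 mV.
(Unloaded it would be 7.84 mV; the load pulls it down.)

V_out ≈ 7.22 mV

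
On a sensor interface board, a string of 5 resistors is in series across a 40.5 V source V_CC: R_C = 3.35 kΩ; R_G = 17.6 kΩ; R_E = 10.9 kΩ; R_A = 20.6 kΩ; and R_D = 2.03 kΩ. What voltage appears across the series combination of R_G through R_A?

V ≈ 36.5 V

Total series resistance ΣR = 3.35 + 17.6 + 10.9 + 20.6 + 2.03 = 54.48 kΩ.
R_{R_G..R_A} = 17.6 + 10.9 + 20.6 = 49.10 kΩ.
By the voltage-divider rule, V = 40.5 × 49.10/54.48 = 36.50 V.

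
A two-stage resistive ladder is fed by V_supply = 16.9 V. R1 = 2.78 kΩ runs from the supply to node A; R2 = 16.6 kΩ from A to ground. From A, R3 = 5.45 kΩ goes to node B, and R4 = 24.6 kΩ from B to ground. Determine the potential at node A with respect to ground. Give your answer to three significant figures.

V_A ≈ 13.4 V

Looking into the second stage from A: R3 + R4 = 30.05 kΩ appears in parallel with R2.
R2 ‖ (R3+R4) = 10.69 kΩ.
So V_A = 16.9 × 0.7937 = 13.41 V.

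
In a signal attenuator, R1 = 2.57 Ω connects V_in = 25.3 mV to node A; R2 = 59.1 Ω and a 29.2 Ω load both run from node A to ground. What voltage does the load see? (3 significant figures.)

R2 ‖ R_L = (59.1 × 29.2)/(59.1 + 29.2) = 19.54 Ω.
Voltage divider with the loaded lower leg: V_out = 25.3 × 19.54/(2.57 + 19.54) = 25.3 × 0.8838 = 22.36 mV.
(Unloaded it would be 24.2 mV; the load pulls it down.)

V_out ≈ 22.4 mV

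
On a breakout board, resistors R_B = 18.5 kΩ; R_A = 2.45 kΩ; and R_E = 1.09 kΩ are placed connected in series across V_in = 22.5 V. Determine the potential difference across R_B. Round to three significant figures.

ΣR = 18.5 + 2.45 + 1.09 = 22.04 kΩ.
V = V_in · R/ΣR = 22.5 × 0.8394 = 18.89 V.

V ≈ 18.9 V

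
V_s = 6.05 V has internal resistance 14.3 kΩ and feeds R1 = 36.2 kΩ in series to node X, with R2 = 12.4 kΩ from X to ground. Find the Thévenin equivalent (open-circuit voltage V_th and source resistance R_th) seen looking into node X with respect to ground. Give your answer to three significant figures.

R1' = 14.3 + 36.2 = 50.50 kΩ (source resistance + R1).
With X open, the divider is unloaded: V_th = 6.05 × 12.4/62.90 = 1.193 V.
Zeroing V_s shorts the top of R1' to ground, so R_th = R1' ‖ R2 = 9.955 kΩ.

V_th ≈ 1.19 V, R_th ≈ 9.96 kΩ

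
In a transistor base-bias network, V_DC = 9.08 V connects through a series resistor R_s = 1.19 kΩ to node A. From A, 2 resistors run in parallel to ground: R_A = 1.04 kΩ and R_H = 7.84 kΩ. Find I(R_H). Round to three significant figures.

Equivalent of the parallel group: R_p = 0.9182 kΩ.
Node voltage V_A = V_DC · R_p/(R_s + R_p) = 9.08 × 0.4355 = 3.955 V.
Branch current I = V_A/R_H = 3.955/7.84 = 0.5044 mA.

I ≈ 0.504 mA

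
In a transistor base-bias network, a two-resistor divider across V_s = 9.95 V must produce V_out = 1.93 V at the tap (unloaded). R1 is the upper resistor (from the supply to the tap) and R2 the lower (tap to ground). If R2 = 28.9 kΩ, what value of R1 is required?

The divider ratio is R2/(R1+R2) = 1.93/9.95 = 0.1940.
R1 = R2·(1/k − 1) = 28.9 × 4.155 = 120.1 kΩ.

R1 ≈ 120 kΩ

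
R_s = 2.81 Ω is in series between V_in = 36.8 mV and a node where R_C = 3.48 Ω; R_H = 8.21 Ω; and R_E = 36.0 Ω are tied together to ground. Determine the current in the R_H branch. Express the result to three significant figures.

I ≈ 2.01 mA

Parallel bank: R_p = 1/(1/3.48 + 1/8.21 + 1/36.0) = 2.289 Ω.
Node voltage V_A = V_in · R_p/(R_s + R_p) = 36.8 × 0.4489 = 16.52 mV.
I(R_H) = V_A / R_H = 16.52/8.21 = 2.012 mA.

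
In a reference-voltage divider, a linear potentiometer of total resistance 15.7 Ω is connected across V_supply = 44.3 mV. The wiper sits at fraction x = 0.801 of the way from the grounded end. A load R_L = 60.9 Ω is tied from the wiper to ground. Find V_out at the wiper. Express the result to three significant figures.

Lower segment x·R_p = 12.58 Ω; upper segment (1−x)·R_p = 3.124 Ω.
Lower segment in parallel with the load: 12.58 ‖ 60.9 = 10.42 Ω.
Then V_out = V_supply · 10.42/(3.124 + 10.42) = 34.08 mV.

V_out ≈ 34.1 mV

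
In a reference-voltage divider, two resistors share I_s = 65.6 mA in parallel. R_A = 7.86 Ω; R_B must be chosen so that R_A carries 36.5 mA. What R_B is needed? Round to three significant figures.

Two-branch current divider: I_A = I_s · R_B/(R_A + R_B).
With f = 0.5564, R_B = R_A · f/(1−f) = 7.86 × 1.254 = 9.859 Ω.

R_B ≈ 9.86 Ω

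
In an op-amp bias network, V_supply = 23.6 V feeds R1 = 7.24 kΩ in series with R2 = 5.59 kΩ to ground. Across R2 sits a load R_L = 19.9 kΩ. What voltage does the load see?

First combine the lower leg with the load: R2 ‖ R_L = 4.364 kΩ.
Voltage divider with the loaded lower leg: V_out = 23.6 × 4.364/(7.24 + 4.364) = 23.6 × 0.3761 = 8.876 V.

V_out ≈ 8.88 V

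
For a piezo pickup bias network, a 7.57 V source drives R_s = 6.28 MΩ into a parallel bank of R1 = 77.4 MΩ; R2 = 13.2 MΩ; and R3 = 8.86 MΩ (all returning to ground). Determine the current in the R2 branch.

Combine the parallel branches: R_p = (1/77.4 + 1/13.2 + 1/8.86)⁻¹ = 4.962 MΩ.
Node voltage V_A = V_s · R_p/(R_s + R_p) = 7.57 × 0.4414 = 3.341 V.
I(R2) = V_A / R2 = 3.341/13.2 = 0.2531 µA.
(Equivalently: I_total = 0.6734 µA, then current-divider fraction G_k/ΣG = 0.3759.)

I ≈ 0.253 µA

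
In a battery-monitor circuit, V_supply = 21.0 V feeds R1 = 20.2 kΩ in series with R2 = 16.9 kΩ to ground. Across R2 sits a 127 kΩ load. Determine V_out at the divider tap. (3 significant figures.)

The load sits in parallel with R2, giving an effective lower resistance R2' = R2·R_L/(R2+R_L) = 14.92 kΩ.
Then V_out = V_supply · R2'/(R1 + R2') = 21.0 × 14.92/35.12 = 8.920 V.
(Unloaded it would be 9.57 V; the load pulls it down.)

V_out ≈ 8.92 V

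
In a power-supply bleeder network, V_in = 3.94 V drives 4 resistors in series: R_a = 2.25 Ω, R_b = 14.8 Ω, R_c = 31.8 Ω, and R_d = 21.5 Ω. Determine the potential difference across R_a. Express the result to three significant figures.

ΣR = 2.25 + 14.8 + 31.8 + 21.5 = 70.35 Ω.
Voltage divider: V = V_in · (2.250 / 70.35) = 3.94 × 0.03198 = 0.1260 V.

V ≈ 0.126 V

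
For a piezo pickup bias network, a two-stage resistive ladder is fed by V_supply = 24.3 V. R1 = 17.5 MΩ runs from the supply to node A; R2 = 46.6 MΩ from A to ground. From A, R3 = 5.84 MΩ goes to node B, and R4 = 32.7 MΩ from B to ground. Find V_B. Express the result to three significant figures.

V_B ≈ 11.3 V

Node A sees R2 in parallel with the series input of stage 2, R3 + R4 = 38.54 MΩ.
Effective lower resistance at A: R2 ‖ 38.54 = 21.09 MΩ.
V_A = 24.3 × 21.09/(17.5 + 21.09) = 13.28 V.
Stage 2 is unloaded, so V_B = V_A · R4/(R3+R4) = 13.28 × 32.7/38.54 = 11.27 V.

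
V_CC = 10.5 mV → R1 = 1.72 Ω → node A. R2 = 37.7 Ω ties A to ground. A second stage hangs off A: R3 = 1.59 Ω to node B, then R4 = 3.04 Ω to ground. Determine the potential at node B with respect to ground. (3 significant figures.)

Looking into the second stage from A: R3 + R4 = 4.630 Ω appears in parallel with R2.
R2 ‖ (R3+R4) = 4.124 Ω.
First divider: V_A = V_CC · 4.124/(1.72 + 4.124) = 7.409 mV.
Stage 2 is unloaded, so V_B = V_A · R4/(R3+R4) = 7.409 × 3.04/4.630 = 4.865 mV.

V_B ≈ 4.86 mV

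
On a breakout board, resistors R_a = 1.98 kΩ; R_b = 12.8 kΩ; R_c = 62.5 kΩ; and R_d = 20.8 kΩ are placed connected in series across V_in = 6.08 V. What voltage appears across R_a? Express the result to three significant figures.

V ≈ 0.123 V

ΣR = 1.98 + 12.8 + 62.5 + 20.8 = 98.08 kΩ.
By the voltage-divider rule, V = 6.08 × 1.980/98.08 = 0.1227 V.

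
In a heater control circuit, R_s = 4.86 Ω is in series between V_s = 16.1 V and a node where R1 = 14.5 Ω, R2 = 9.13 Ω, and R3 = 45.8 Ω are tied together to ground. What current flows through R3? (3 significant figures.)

Combine the parallel branches: R_p = (1/14.5 + 1/9.13 + 1/45.8)⁻¹ = 4.992 Ω.
Node voltage V_A = V_s · R_p/(R_s + R_p) = 16.1 × 0.5067 = 8.158 V.
I(R3) = V_A / R3 = 8.158/45.8 = 0.1781 A.

I ≈ 0.178 A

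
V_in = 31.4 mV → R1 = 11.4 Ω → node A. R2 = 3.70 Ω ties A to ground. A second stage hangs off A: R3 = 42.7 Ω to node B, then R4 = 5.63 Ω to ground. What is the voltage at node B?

V_B ≈ 0.847 mV

Node A sees R2 in parallel with the series input of stage 2, R3 + R4 = 48.33 Ω.
Effective lower resistance at A: R2 ‖ 48.33 = 3.437 Ω.
So V_A = 31.4 × 0.2316 = 7.274 mV.
Stage 2 is unloaded, so V_B = V_A · R4/(R3+R4) = 7.274 × 5.63/48.33 = 0.8473 mV.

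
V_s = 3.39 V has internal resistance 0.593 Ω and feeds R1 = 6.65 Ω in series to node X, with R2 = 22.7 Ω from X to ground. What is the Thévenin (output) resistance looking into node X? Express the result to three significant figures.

R_th ≈ 5.49 Ω

R1' = 0.593 + 6.65 = 7.243 Ω (source resistance + R1).
Looking into X with the source shorted: R_th = R1'·R2/(R1'+R2) = 7.243 × 22.7/29.94 = 5.491 Ω.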